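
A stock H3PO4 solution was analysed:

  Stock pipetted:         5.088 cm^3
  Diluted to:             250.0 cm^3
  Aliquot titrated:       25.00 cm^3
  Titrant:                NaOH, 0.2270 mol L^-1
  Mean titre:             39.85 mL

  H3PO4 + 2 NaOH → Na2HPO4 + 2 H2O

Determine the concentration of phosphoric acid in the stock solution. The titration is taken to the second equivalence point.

8.889 mol/L

n(NaOH) = 0.03985 × 0.2270 = 9.046 × 10^-3 mol
From the 1:2 ratio, n(H3PO4) in the aliquot = 1/2 × 9.046 × 10^-3 = 4.523 × 10^-3 mol
[H3PO4]_dilute = 4.523 × 10^-3 / 0.02500 = 0.1809 mol/L
Dilution factor = 250.0 / 5.088 = 49.14
[H3PO4]_stock = 0.1809 × 49.14 = 8.889 mol/L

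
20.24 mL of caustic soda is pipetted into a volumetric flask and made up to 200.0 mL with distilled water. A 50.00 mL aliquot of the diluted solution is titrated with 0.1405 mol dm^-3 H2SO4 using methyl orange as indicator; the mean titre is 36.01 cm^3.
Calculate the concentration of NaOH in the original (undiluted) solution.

2.000 mol/L

2 NaOH + H2SO4 → Na2SO4 + 2 H2O
n(H2SO4) = 0.03601 × 0.1405 = 5.059 × 10^-3 mol
From the 2:1 ratio, n(NaOH) in the aliquot = 2/1 × 5.059 × 10^-3 = 0.01012 mol
[NaOH]_dilute = 0.01012 / 0.05000 = 0.2024 mol/L
Dilution factor = 200.0 / 20.24 = 9.881
[NaOH]_stock = 0.2024 × 9.881 = 2.000 mol/L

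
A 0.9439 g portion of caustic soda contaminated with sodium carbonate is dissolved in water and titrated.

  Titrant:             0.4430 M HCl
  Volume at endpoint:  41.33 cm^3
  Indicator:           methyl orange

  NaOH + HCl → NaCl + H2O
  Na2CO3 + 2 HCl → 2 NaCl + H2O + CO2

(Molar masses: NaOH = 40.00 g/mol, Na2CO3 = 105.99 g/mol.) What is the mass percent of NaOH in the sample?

8.608 %

n(HCl) = 0.04133 × 0.4430 = 0.01831 mol
Let x = n(NaOH), y = n(Na2CO3).
Titrant: 1x + 2y = 0.01831;  mass: 40.00x + 105.99y = 0.9439
Solving, x = 2.031 × 10^-3 mol, y = 8.139 × 10^-3 mol
mass of NaOH = 2.031 × 10^-3 × 40.00 = 0.08125 g
% NaOH = 0.08125 / 0.9439 × 100 = 8.608 %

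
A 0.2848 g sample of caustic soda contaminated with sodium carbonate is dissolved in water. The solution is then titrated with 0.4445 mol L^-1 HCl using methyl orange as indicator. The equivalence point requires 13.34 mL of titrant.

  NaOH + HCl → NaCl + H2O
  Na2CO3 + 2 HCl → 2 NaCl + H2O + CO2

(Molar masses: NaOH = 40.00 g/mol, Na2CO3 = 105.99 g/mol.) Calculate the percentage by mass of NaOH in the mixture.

31.82 %

n(HCl) = 0.01334 × 0.4445 = 5.930 × 10^-3 mol
Let x = n(NaOH), y = n(Na2CO3).
Titrant: 1x + 2y = 5.930 × 10^-3;  mass: 40.00x + 105.99y = 0.2848
Solving, x = 2.266 × 10^-3 mol, y = 1.832 × 10^-3 mol
mass of NaOH = 2.266 × 10^-3 × 40.00 = 0.09062 g
% NaOH = 0.09062 / 0.2848 × 100 = 31.82 %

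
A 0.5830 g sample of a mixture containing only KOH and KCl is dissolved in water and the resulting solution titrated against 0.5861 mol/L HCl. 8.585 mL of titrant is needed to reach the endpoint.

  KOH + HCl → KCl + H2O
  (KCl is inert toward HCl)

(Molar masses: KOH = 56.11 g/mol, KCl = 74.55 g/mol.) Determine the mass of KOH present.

n(HCl) = 0.008585 × 0.5861 = 5.032 × 10^-3 mol
Let x = n(KOH), y = n(KCl).
Titrant: 1x = 5.032 × 10^-3;  mass: 56.11x + 74.55y = 0.5830
Solving, x = 5.032 × 10^-3 mol, y = 4.033 × 10^-3 mol
mass of KOH = 5.032 × 10^-3 × 56.11 = 0.2823 g

0.2823 g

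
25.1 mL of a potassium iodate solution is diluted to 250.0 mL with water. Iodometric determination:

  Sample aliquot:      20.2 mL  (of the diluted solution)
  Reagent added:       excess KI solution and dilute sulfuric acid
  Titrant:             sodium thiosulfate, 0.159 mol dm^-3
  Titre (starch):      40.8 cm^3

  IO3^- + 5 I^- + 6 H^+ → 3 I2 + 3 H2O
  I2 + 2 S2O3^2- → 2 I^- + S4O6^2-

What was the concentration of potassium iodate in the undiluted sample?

0.533 mol/L

n(S2O3^2-) = 0.0408 × 0.159 = 6.49 × 10^-3 mol
n(I2) = n(S2O3^2-)/2 = 3.24 × 10^-3 mol
From the 1:3 ratio, n(IO3^-) in the aliquot = 1/3 × 3.24 × 10^-3 = 1.08 × 10^-3 mol
[IO3^-]_dilute = 1.08 × 10^-3 / 0.0202 = 0.0535 mol/L
[IO3^-]_original = 0.0535 × 250.0/25.1 = 0.533 mol/L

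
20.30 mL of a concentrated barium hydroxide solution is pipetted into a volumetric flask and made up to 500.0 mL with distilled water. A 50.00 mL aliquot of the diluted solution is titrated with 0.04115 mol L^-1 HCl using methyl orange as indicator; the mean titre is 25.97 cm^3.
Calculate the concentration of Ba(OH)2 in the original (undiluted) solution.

0.2632 mol/L

Ba(OH)2 + 2 HCl → BaCl2 + 2 H2O
n(HCl) = 0.02597 × 0.04115 = 1.069 × 10^-3 mol
From the 1:2 ratio, n(Ba(OH)2) in the aliquot = 1/2 × 1.069 × 10^-3 = 5.343 × 10^-4 mol
[Ba(OH)2]_dilute = 5.343 × 10^-4 / 0.05000 = 0.01069 mol/L
Dilution factor = 500.0 / 20.30 = 24.63
[Ba(OH)2]_stock = 0.01069 × 24.63 = 0.2632 mol/L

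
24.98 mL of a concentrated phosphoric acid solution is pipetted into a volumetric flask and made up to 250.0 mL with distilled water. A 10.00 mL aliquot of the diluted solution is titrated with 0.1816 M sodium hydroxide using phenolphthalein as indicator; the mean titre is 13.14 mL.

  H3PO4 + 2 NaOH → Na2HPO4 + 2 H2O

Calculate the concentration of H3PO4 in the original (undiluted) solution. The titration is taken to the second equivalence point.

1.194 M

n(NaOH) = 0.01314 × 0.1816 = 2.386 × 10^-3 mol
From the 1:2 ratio, n(H3PO4) in the aliquot = 1/2 × 2.386 × 10^-3 = 1.193 × 10^-3 mol
[H3PO4]_dilute = 1.193 × 10^-3 / 0.01000 = 0.1193 mol/L
Dilution factor = 250.0 / 24.98 = 10.01
[H3PO4]_stock = 0.1193 × 10.01 = 1.194 mol/L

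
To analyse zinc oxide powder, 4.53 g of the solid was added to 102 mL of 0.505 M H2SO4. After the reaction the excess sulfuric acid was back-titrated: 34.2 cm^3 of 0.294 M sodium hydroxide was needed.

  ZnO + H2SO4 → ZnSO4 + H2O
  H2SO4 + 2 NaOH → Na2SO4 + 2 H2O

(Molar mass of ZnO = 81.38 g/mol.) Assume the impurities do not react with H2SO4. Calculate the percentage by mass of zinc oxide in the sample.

83.5 %

n(H2SO4) added = 0.102 × 0.505 = 0.0515 mol
n(NaOH) used in back-titration = 0.0342 × 0.294 = 0.0101 mol
From the 1:2 ratio, n(H2SO4) left over = 1/2 × 0.0101 = 5.03 × 10^-3 mol
n(H2SO4) consumed by analyte = 0.0515 − 5.03 × 10^-3 = 0.0465 mol
n(ZnO) = 0.0465 mol (1:1 ratio)
mass of ZnO = 0.0465 × 81.38 = 3.78 g
% ZnO = 3.78 / 4.53 × 100 = 83.5 %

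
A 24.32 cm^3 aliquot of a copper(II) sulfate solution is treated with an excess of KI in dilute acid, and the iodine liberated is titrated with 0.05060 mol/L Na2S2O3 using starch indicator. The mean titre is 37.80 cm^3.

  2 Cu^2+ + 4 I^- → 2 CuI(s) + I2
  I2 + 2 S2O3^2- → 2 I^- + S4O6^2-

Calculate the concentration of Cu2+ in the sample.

0.07865 mol/L

n(S2O3^2-) = 0.03780 × 0.05060 = 1.913 × 10^-3 mol
n(I2) = n(S2O3^2-)/2 = 9.563 × 10^-4 mol
From the 2:1 ratio, n(Cu2+) in the aliquot = 2/1 × 9.563 × 10^-4 = 1.913 × 10^-3 mol
[Cu2+] = 1.913 × 10^-3 / 0.02432 = 0.07865 mol/L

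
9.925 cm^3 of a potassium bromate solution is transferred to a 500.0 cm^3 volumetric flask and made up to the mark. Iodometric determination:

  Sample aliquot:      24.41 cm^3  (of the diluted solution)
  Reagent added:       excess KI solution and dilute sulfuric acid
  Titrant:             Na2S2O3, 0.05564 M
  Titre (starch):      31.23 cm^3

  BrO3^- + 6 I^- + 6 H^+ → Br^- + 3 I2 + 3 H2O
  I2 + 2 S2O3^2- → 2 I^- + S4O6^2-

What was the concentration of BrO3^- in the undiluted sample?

0.5977 M

n(S2O3^2-) = 0.03123 × 0.05564 = 1.738 × 10^-3 mol
n(I2) = n(S2O3^2-)/2 = 8.688 × 10^-4 mol
From the 1:3 ratio, n(BrO3^-) in the aliquot = 1/3 × 8.688 × 10^-4 = 2.896 × 10^-4 mol
[BrO3^-]_dilute = 2.896 × 10^-4 / 0.02441 = 0.01186 mol/L
[BrO3^-]_original = 0.01186 × 500.0/9.925 = 0.5977 mol/L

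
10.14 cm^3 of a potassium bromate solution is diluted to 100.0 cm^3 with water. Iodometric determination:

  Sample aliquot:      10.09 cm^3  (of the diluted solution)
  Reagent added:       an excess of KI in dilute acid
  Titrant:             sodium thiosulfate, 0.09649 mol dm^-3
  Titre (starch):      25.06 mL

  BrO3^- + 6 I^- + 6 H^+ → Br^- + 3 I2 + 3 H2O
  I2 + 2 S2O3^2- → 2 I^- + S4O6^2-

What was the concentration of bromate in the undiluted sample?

n(S2O3^2-) = 0.02506 × 0.09649 = 2.418 × 10^-3 mol
n(I2) = n(S2O3^2-)/2 = 1.209 × 10^-3 mol
From the 1:3 ratio, n(BrO3^-) in the aliquot = 1/3 × 1.209 × 10^-3 = 4.030 × 10^-4 mol
[BrO3^-]_dilute = 4.030 × 10^-4 / 0.01009 = 0.03994 mol/L
[BrO3^-]_original = 0.03994 × 100.0/10.14 = 0.3939 mol/L

0.3939 mol/L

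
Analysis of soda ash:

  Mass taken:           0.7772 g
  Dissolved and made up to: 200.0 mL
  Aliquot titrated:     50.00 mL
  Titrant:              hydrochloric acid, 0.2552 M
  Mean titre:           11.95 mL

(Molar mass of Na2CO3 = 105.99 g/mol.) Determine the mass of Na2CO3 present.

0.6465 g

Na2CO3 + 2 HCl → 2 NaCl + H2O + CO2
n(HCl) per titration = 0.01195 × 0.2552 = 3.050 × 10^-3 mol
From the 1:2 ratio, n(Na2CO3) in each aliquot = 1/2 × 3.050 × 10^-3 = 1.525 × 10^-3 mol
n(Na2CO3) in the whole flask = 1.525 × 10^-3 × 200.0/50.00 = 6.099 × 10^-3 mol
mass of Na2CO3 = 6.099 × 10^-3 × 105.99 = 0.6465 g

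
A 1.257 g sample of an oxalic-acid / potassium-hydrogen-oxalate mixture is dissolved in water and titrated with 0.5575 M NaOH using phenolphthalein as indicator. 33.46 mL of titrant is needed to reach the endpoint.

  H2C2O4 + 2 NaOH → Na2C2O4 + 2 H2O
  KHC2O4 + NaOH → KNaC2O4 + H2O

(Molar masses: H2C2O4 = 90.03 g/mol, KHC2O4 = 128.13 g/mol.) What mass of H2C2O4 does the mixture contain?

0.6137 g

n(NaOH) = 0.03346 × 0.5575 = 0.01865 mol
Let x = n(H2C2O4), y = n(KHC2O4).
Titrant: 2x + 1y = 0.01865;  mass: 90.03x + 128.13y = 1.257
Solving, x = 6.817 × 10^-3 mol, y = 5.021 × 10^-3 mol
mass of H2C2O4 = 6.817 × 10^-3 × 90.03 = 0.6137 g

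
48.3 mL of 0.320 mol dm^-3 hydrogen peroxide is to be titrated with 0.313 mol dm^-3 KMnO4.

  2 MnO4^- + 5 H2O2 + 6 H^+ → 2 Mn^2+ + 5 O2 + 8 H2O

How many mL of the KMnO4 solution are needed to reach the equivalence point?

19.8 mL

n(H2O2) = 0.0483 L × 0.320 mol/L = 0.0155 mol
From the 2:5 stoichiometry, n(KMnO4) = 2/5 × 0.0155 = 6.18 × 10^-3 mol
V(KMnO4) = 6.18 × 10^-3 mol / 0.313 mol/L = 0.0198 L = 19.8 mL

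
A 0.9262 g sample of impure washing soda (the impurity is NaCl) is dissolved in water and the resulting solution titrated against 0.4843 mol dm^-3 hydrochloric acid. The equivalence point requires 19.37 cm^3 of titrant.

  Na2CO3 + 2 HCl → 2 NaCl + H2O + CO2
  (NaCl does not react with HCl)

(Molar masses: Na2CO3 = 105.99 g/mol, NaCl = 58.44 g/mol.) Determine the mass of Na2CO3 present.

n(HCl) = 0.01937 × 0.4843 = 9.381 × 10^-3 mol
Let x = n(Na2CO3), y = n(NaCl).
Titrant: 2x = 9.381 × 10^-3;  mass: 105.99x + 58.44y = 0.9262
Solving, x = 4.690 × 10^-3 mol, y = 7.342 × 10^-3 mol
mass of Na2CO3 = 4.690 × 10^-3 × 105.99 = 0.4971 g

0.4971 g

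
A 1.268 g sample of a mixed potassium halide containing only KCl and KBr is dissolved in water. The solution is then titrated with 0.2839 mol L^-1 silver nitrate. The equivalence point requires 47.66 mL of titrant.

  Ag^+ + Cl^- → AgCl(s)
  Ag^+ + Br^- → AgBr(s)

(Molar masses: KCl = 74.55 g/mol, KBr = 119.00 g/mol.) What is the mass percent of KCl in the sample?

n(AgNO3) = 0.04766 × 0.2839 = 0.01353 mol
Let x = n(KCl), y = n(KBr).
Titrant: 1x + 1y = 0.01353;  mass: 74.55x + 119.00y = 1.268
Solving, x = 7.697 × 10^-3 mol, y = 5.833 × 10^-3 mol
mass of KCl = 7.697 × 10^-3 × 74.55 = 0.5738 g
% KCl = 0.5738 / 1.268 × 100 = 45.26 %

45.26 %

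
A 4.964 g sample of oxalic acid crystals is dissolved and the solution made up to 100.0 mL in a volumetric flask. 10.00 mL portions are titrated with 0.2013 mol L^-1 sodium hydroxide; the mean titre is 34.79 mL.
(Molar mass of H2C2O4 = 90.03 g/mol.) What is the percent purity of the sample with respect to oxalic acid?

H2C2O4 + 2 NaOH → Na2C2O4 + 2 H2O
n(NaOH) per titration = 0.03479 × 0.2013 = 7.003 × 10^-3 mol
From the 1:2 ratio, n(H2C2O4) in each aliquot = 1/2 × 7.003 × 10^-3 = 3.502 × 10^-3 mol
n(H2C2O4) in the whole flask = 3.502 × 10^-3 × 100.0/10.00 = 0.03502 mol
mass of H2C2O4 = 0.03502 × 90.03 = 3.153 g
% H2C2O4 = 3.153 / 4.964 × 100 = 63.51 %

63.51 %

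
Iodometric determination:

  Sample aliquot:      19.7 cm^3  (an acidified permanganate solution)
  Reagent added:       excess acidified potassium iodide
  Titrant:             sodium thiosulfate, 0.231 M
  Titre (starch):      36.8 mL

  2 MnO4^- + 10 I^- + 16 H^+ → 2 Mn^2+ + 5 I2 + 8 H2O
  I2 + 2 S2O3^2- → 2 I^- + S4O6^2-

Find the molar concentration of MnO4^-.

0.0863 M

n(S2O3^2-) = 0.0368 × 0.231 = 8.50 × 10^-3 mol
n(I2) = n(S2O3^2-)/2 = 4.25 × 10^-3 mol
From the 2:5 ratio, n(MnO4^-) in the aliquot = 2/5 × 4.25 × 10^-3 = 1.70 × 10^-3 mol
[MnO4^-] = 1.70 × 10^-3 / 0.0197 = 0.0863 mol/L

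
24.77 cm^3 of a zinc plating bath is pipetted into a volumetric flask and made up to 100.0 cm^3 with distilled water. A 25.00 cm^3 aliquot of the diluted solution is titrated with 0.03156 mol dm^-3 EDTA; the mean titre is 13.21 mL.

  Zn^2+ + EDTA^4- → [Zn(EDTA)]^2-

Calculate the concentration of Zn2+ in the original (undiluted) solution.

n(EDTA) = 0.01321 × 0.03156 = 4.169 × 10^-4 mol
n(Zn2+) in the aliquot = 4.169 × 10^-4 mol (1:1 ratio)
[Zn2+]_dilute = 4.169 × 10^-4 / 0.02500 = 0.01668 mol/L
Dilution factor = 100.0 / 24.77 = 4.037
[Zn2+]_stock = 0.01668 × 4.037 = 0.06732 mol/L

0.06732 mol/L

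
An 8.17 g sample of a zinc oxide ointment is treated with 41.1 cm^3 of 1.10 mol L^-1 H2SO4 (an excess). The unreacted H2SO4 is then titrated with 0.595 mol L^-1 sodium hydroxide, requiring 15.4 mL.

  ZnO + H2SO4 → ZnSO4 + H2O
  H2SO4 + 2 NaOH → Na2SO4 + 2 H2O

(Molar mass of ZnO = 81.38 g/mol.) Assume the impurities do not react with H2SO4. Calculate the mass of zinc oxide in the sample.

3.31 g

n(H2SO4) added = 0.0411 × 1.10 = 0.0452 mol
n(NaOH) used in back-titration = 0.0154 × 0.595 = 9.16 × 10^-3 mol
From the 1:2 ratio, n(H2SO4) left over = 1/2 × 9.16 × 10^-3 = 4.58 × 10^-3 mol
n(H2SO4) consumed by analyte = 0.0452 − 4.58 × 10^-3 = 0.0406 mol
n(ZnO) = 0.0406 mol (1:1 ratio)
mass of ZnO = 0.0406 × 81.38 = 3.31 g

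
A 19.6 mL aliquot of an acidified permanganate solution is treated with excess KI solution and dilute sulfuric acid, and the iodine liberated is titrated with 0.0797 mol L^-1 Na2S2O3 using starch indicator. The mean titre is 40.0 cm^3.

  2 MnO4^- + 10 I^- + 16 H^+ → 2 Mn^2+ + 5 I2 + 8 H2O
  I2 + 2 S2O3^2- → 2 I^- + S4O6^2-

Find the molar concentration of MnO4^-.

n(S2O3^2-) = 0.0400 × 0.0797 = 3.19 × 10^-3 mol
n(I2) = n(S2O3^2-)/2 = 1.59 × 10^-3 mol
From the 2:5 ratio, n(MnO4^-) in the aliquot = 2/5 × 1.59 × 10^-3 = 6.38 × 10^-4 mol
[MnO4^-] = 6.38 × 10^-4 / 0.0196 = 0.0325 mol/L

0.0325 mol/L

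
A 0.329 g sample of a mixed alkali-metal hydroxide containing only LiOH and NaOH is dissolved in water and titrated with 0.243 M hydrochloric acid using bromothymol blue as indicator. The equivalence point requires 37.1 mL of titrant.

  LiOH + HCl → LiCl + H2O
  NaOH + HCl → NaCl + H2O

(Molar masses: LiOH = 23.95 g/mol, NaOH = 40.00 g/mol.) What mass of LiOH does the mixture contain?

0.0472 g

n(HCl) = 0.0371 × 0.243 = 9.02 × 10^-3 mol
Let x = n(LiOH), y = n(NaOH).
Titrant: 1x + 1y = 9.02 × 10^-3;  mass: 23.95x + 40.00y = 0.329
Solving, x = 1.97 × 10^-3 mol, y = 7.05 × 10^-3 mol
mass of LiOH = 1.97 × 10^-3 × 23.95 = 0.0472 g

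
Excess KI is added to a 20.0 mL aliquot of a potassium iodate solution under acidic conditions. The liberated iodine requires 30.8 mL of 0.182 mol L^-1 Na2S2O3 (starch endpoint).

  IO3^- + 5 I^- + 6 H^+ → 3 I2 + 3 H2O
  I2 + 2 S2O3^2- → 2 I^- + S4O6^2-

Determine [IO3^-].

n(S2O3^2-) = 0.0308 × 0.182 = 5.61 × 10^-3 mol
n(I2) = n(S2O3^2-)/2 = 2.80 × 10^-3 mol
From the 1:3 ratio, n(IO3^-) in the aliquot = 1/3 × 2.80 × 10^-3 = 9.34 × 10^-4 mol
[IO3^-] = 9.34 × 10^-4 / 0.0200 = 0.0467 mol/L

0.0467 mol/L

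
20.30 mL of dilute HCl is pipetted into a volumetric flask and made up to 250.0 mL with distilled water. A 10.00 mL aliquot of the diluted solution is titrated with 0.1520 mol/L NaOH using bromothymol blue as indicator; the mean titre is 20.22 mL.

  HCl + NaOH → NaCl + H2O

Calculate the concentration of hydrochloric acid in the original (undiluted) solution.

n(NaOH) = 0.02022 × 0.1520 = 3.073 × 10^-3 mol
n(HCl) in the aliquot = 3.073 × 10^-3 mol (1:1 ratio)
[HCl]_dilute = 3.073 × 10^-3 / 0.01000 = 0.3073 mol/L
Dilution factor = 250.0 / 20.30 = 12.32
[HCl]_stock = 0.3073 × 12.32 = 3.785 mol/L

3.785 mol/L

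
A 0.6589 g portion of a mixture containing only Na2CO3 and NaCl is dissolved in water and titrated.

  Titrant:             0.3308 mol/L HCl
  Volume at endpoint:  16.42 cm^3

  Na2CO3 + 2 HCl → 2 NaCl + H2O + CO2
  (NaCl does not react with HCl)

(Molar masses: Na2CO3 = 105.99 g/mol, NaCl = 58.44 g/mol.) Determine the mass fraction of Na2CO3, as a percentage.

43.69 %

n(HCl) = 0.01642 × 0.3308 = 5.432 × 10^-3 mol
Let x = n(Na2CO3), y = n(NaCl).
Titrant: 2x = 5.432 × 10^-3;  mass: 105.99x + 58.44y = 0.6589
Solving, x = 2.716 × 10^-3 mol, y = 6.349 × 10^-3 mol
mass of Na2CO3 = 2.716 × 10^-3 × 105.99 = 0.2879 g
% Na2CO3 = 0.2879 / 0.6589 × 100 = 43.69 %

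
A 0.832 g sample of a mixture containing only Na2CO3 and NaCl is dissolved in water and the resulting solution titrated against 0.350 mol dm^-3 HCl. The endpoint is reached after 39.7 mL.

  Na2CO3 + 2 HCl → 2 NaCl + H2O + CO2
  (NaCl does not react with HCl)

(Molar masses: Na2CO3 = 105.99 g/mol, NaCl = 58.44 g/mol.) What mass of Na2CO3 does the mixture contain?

0.736 g

n(HCl) = 0.0397 × 0.350 = 0.0139 mol
Let x = n(Na2CO3), y = n(NaCl).
Titrant: 2x = 0.0139;  mass: 105.99x + 58.44y = 0.832
Solving, x = 6.95 × 10^-3 mol, y = 1.64 × 10^-3 mol
mass of Na2CO3 = 6.95 × 10^-3 × 105.99 = 0.736 g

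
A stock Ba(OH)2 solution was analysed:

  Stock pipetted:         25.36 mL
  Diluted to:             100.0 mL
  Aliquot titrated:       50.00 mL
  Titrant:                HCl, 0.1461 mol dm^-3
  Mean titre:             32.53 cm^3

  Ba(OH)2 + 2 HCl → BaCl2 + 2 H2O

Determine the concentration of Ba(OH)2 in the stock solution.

n(HCl) = 0.03253 × 0.1461 = 4.753 × 10^-3 mol
From the 1:2 ratio, n(Ba(OH)2) in the aliquot = 1/2 × 4.753 × 10^-3 = 2.376 × 10^-3 mol
[Ba(OH)2]_dilute = 2.376 × 10^-3 / 0.05000 = 0.04753 mol/L
Dilution factor = 100.0 / 25.36 = 3.943
[Ba(OH)2]_stock = 0.04753 × 3.943 = 0.1874 mol/L

0.1874 mol/L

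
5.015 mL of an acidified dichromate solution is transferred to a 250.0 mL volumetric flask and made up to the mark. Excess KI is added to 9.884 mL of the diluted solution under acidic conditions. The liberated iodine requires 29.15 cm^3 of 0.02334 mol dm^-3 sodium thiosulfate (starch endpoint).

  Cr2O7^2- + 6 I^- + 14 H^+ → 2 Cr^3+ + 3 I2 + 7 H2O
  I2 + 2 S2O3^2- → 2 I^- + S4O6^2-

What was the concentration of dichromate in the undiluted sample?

n(S2O3^2-) = 0.02915 × 0.02334 = 6.804 × 10^-4 mol
n(I2) = n(S2O3^2-)/2 = 3.402 × 10^-4 mol
From the 1:3 ratio, n(Cr2O7^2-) in the aliquot = 1/3 × 3.402 × 10^-4 = 1.134 × 10^-4 mol
[Cr2O7^2-]_dilute = 1.134 × 10^-4 / 0.009884 = 0.01147 mol/L
[Cr2O7^2-]_original = 0.01147 × 250.0/5.015 = 0.5719 mol/L

0.5719 mol/L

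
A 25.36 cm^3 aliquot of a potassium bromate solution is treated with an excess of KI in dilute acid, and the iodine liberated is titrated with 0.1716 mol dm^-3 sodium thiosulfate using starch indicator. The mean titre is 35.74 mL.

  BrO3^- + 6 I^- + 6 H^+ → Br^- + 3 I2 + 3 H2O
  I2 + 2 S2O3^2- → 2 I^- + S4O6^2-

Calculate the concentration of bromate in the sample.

0.04031 mol/L

n(S2O3^2-) = 0.03574 × 0.1716 = 6.133 × 10^-3 mol
n(I2) = n(S2O3^2-)/2 = 3.066 × 10^-3 mol
From the 1:3 ratio, n(BrO3^-) in the aliquot = 1/3 × 3.066 × 10^-3 = 1.022 × 10^-3 mol
[BrO3^-] = 1.022 × 10^-3 / 0.02536 = 0.04031 mol/L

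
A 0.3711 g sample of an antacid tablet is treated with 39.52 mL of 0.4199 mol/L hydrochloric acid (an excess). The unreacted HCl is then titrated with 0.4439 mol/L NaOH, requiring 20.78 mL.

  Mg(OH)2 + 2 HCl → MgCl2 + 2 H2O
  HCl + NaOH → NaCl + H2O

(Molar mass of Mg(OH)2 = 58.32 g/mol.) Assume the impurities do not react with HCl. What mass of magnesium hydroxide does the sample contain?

n(HCl) added = 0.03952 × 0.4199 = 0.01659 mol
n(NaOH) used in back-titration = 0.02078 × 0.4439 = 9.224 × 10^-3 mol
n(HCl) left over = 9.224 × 10^-3 mol (1:1 ratio)
n(HCl) consumed by analyte = 0.01659 − 9.224 × 10^-3 = 7.370 × 10^-3 mol
From the 1:2 ratio, n(Mg(OH)2) = 1/2 × 7.370 × 10^-3 = 3.685 × 10^-3 mol
mass of Mg(OH)2 = 3.685 × 10^-3 × 58.32 = 0.2149 g

0.2149 g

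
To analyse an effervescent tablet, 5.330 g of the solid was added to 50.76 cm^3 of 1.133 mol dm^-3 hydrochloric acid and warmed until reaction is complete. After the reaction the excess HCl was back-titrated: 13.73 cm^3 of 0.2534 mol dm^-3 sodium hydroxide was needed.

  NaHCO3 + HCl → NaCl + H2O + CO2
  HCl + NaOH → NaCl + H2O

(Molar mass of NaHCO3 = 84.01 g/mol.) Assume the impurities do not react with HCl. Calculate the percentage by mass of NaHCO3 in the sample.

n(HCl) added = 0.05076 × 1.133 = 0.05751 mol
n(NaOH) used in back-titration = 0.01373 × 0.2534 = 3.479 × 10^-3 mol
n(HCl) left over = 3.479 × 10^-3 mol (1:1 ratio)
n(HCl) consumed by analyte = 0.05751 − 3.479 × 10^-3 = 0.05403 mol
n(NaHCO3) = 0.05403 mol (1:1 ratio)
mass of NaHCO3 = 0.05403 × 84.01 = 4.539 g
% NaHCO3 = 4.539 / 5.330 × 100 = 85.16 %

85.16 %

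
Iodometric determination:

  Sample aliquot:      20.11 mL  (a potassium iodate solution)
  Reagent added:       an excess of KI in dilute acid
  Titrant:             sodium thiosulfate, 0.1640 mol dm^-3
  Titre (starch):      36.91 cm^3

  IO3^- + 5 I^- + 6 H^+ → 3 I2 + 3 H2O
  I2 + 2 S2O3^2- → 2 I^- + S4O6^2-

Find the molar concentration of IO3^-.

0.05017 mol/L

n(S2O3^2-) = 0.03691 × 0.1640 = 6.053 × 10^-3 mol
n(I2) = n(S2O3^2-)/2 = 3.027 × 10^-3 mol
From the 1:3 ratio, n(IO3^-) in the aliquot = 1/3 × 3.027 × 10^-3 = 1.009 × 10^-3 mol
[IO3^-] = 1.009 × 10^-3 / 0.02011 = 0.05017 mol/L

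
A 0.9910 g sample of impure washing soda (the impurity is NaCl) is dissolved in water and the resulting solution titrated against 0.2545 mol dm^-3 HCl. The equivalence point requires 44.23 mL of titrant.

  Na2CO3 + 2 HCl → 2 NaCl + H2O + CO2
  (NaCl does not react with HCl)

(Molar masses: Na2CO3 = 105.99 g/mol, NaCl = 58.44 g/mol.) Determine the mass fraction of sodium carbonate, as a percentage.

n(HCl) = 0.04423 × 0.2545 = 0.01126 mol
Let x = n(Na2CO3), y = n(NaCl).
Titrant: 2x = 0.01126;  mass: 105.99x + 58.44y = 0.9910
Solving, x = 5.628 × 10^-3 mol, y = 6.750 × 10^-3 mol
mass of Na2CO3 = 5.628 × 10^-3 × 105.99 = 0.5965 g
% Na2CO3 = 0.5965 / 0.9910 × 100 = 60.20 %

60.20 %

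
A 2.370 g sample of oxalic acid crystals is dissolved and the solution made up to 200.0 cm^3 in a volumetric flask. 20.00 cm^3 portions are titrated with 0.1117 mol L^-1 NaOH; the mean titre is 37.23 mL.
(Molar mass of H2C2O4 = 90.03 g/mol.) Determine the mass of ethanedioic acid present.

1.872 g

H2C2O4 + 2 NaOH → Na2C2O4 + 2 H2O
n(NaOH) per titration = 0.03723 × 0.1117 = 4.159 × 10^-3 mol
From the 1:2 ratio, n(H2C2O4) in each aliquot = 1/2 × 4.159 × 10^-3 = 2.079 × 10^-3 mol
n(H2C2O4) in the whole flask = 2.079 × 10^-3 × 200.0/20.00 = 0.02079 mol
mass of H2C2O4 = 0.02079 × 90.03 = 1.872 g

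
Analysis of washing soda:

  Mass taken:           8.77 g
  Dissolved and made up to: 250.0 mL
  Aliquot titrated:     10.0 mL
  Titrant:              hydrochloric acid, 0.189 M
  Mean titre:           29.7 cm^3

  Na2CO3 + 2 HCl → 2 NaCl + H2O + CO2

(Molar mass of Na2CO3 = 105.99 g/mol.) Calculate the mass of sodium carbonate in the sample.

n(HCl) per titration = 0.0297 × 0.189 = 5.61 × 10^-3 mol
From the 1:2 ratio, n(Na2CO3) in each aliquot = 1/2 × 5.61 × 10^-3 = 2.81 × 10^-3 mol
n(Na2CO3) in the whole flask = 2.81 × 10^-3 × 250.0/10.0 = 0.0702 mol
mass of Na2CO3 = 0.0702 × 105.99 = 7.44 g

7.44 g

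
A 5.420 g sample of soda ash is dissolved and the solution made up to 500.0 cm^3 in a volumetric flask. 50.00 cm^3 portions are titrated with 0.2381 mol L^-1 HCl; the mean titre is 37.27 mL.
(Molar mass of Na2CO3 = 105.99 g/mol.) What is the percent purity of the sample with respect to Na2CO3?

86.77 %

Na2CO3 + 2 HCl → 2 NaCl + H2O + CO2
n(HCl) per titration = 0.03727 × 0.2381 = 8.874 × 10^-3 mol
From the 1:2 ratio, n(Na2CO3) in each aliquot = 1/2 × 8.874 × 10^-3 = 4.437 × 10^-3 mol
n(Na2CO3) in the whole flask = 4.437 × 10^-3 × 500.0/50.00 = 0.04437 mol
mass of Na2CO3 = 0.04437 × 105.99 = 4.703 g
% Na2CO3 = 4.703 / 5.420 × 100 = 86.77 %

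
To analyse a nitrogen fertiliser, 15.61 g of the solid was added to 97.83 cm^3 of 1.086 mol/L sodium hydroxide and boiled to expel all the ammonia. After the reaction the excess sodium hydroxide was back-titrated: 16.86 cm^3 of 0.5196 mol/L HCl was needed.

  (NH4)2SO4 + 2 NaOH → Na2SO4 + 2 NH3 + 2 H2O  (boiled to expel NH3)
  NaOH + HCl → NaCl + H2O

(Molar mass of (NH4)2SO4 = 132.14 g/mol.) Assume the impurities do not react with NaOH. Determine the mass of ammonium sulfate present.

n(NaOH) added = 0.09783 × 1.086 = 0.1062 mol
n(HCl) used in back-titration = 0.01686 × 0.5196 = 8.760 × 10^-3 mol
n(NaOH) left over = 8.760 × 10^-3 mol (1:1 ratio)
n(NaOH) consumed by analyte = 0.1062 − 8.760 × 10^-3 = 0.09748 mol
From the 1:2 ratio, n((NH4)2SO4) = 1/2 × 0.09748 = 0.04874 mol
mass of (NH4)2SO4 = 0.04874 × 132.14 = 6.441 g

6.441 g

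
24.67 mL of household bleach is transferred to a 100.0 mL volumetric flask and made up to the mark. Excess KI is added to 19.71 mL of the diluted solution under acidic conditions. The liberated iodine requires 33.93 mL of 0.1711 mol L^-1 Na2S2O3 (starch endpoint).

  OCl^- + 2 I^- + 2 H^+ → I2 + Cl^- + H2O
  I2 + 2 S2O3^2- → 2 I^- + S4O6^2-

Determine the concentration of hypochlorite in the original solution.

n(S2O3^2-) = 0.03393 × 0.1711 = 5.805 × 10^-3 mol
n(I2) = n(S2O3^2-)/2 = 2.903 × 10^-3 mol
n(OCl^-) in the aliquot = 2.903 × 10^-3 mol (1:1 ratio)
[OCl^-]_dilute = 2.903 × 10^-3 / 0.01971 = 0.1473 mol/L
[OCl^-]_original = 0.1473 × 100.0/24.67 = 0.5970 mol/L

0.5970 mol/L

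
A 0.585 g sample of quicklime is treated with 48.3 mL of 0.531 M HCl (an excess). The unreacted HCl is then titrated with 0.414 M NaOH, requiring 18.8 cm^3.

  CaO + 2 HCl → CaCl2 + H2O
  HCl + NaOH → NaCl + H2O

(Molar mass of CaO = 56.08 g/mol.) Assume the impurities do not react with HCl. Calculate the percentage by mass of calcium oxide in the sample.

n(HCl) added = 0.0483 × 0.531 = 0.0256 mol
n(NaOH) used in back-titration = 0.0188 × 0.414 = 7.78 × 10^-3 mol
n(HCl) left over = 7.78 × 10^-3 mol (1:1 ratio)
n(HCl) consumed by analyte = 0.0256 − 7.78 × 10^-3 = 0.0179 mol
From the 1:2 ratio, n(CaO) = 1/2 × 0.0179 = 8.93 × 10^-3 mol
mass of CaO = 8.93 × 10^-3 × 56.08 = 0.501 g
% CaO = 0.501 / 0.585 × 100 = 85.6 %

85.6 %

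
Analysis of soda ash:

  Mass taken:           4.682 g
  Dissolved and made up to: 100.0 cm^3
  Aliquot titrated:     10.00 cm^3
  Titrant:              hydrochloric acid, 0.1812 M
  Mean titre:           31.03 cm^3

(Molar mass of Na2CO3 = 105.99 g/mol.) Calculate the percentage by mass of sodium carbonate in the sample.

Na2CO3 + 2 HCl → 2 NaCl + H2O + CO2
n(HCl) per titration = 0.03103 × 0.1812 = 5.623 × 10^-3 mol
From the 1:2 ratio, n(Na2CO3) in each aliquot = 1/2 × 5.623 × 10^-3 = 2.811 × 10^-3 mol
n(Na2CO3) in the whole flask = 2.811 × 10^-3 × 100.0/10.00 = 0.02811 mol
mass of Na2CO3 = 0.02811 × 105.99 = 2.980 g
% Na2CO3 = 2.980 / 4.682 × 100 = 63.64 %

63.64 %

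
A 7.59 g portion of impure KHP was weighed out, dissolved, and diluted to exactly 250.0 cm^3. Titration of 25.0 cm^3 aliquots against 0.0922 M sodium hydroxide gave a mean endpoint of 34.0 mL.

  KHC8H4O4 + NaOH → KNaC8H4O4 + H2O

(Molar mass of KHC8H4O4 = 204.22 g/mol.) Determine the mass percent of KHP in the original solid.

n(NaOH) per titration = 0.0340 × 0.0922 = 3.13 × 10^-3 mol
n(KHC8H4O4) in each aliquot = 3.13 × 10^-3 mol (1:1 ratio)
n(KHC8H4O4) in the whole flask = 3.13 × 10^-3 × 250.0/25.0 = 0.0313 mol
mass of KHC8H4O4 = 0.0313 × 204.22 = 6.40 g
% KHC8H4O4 = 6.40 / 7.59 × 100 = 84.3 %

84.3 %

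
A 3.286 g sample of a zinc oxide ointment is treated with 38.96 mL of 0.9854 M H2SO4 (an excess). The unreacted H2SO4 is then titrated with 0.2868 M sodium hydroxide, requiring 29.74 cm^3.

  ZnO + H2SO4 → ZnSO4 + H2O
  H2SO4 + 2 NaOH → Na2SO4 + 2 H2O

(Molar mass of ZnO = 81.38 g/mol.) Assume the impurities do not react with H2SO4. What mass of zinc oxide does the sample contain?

2.777 g

n(H2SO4) added = 0.03896 × 0.9854 = 0.03839 mol
n(NaOH) used in back-titration = 0.02974 × 0.2868 = 8.529 × 10^-3 mol
From the 1:2 ratio, n(H2SO4) left over = 1/2 × 8.529 × 10^-3 = 4.265 × 10^-3 mol
n(H2SO4) consumed by analyte = 0.03839 − 4.265 × 10^-3 = 0.03413 mol
n(ZnO) = 0.03413 mol (1:1 ratio)
mass of ZnO = 0.03413 × 81.38 = 2.777 g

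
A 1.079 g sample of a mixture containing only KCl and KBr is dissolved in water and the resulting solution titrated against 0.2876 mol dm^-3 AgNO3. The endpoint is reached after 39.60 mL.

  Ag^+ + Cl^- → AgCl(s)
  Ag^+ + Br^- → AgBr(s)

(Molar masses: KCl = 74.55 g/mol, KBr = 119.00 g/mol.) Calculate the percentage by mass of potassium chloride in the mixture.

n(AgNO3) = 0.03960 × 0.2876 = 0.01139 mol
Let x = n(KCl), y = n(KBr).
Titrant: 1x + 1y = 0.01139;  mass: 74.55x + 119.00y = 1.079
Solving, x = 6.216 × 10^-3 mol, y = 5.173 × 10^-3 mol
mass of KCl = 6.216 × 10^-3 × 74.55 = 0.4634 g
% KCl = 0.4634 / 1.079 × 100 = 42.95 %

42.95 %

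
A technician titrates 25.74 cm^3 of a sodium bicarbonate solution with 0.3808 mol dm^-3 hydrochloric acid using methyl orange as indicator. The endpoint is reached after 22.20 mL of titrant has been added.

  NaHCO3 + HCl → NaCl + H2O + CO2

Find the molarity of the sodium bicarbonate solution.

0.3284 mol/L

n(HCl) = 0.02220 L × 0.3808 mol/L = 8.454 × 10^-3 mol
n(NaHCO3) = 8.454 × 10^-3 mol (1:1 mole ratio)
[NaHCO3] = 8.454 × 10^-3 mol / 0.02574 L = 0.3284 mol/L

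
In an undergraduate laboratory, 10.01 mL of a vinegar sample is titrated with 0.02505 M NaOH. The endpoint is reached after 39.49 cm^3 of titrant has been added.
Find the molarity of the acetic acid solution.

0.09882 M

CH3COOH + NaOH → CH3COONa + H2O
n(NaOH) = 0.03949 L × 0.02505 mol/L = 9.892 × 10^-4 mol
n(CH3COOH) = 9.892 × 10^-4 mol (1:1 mole ratio)
[CH3COOH] = 9.892 × 10^-4 mol / 0.01001 L = 0.09882 mol/L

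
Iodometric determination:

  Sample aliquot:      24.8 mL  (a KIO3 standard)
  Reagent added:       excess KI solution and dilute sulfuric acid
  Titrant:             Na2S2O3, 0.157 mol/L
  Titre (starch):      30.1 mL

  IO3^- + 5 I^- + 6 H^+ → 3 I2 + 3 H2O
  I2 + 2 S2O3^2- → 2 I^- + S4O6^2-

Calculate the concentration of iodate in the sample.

0.0318 mol/L

n(S2O3^2-) = 0.0301 × 0.157 = 4.73 × 10^-3 mol
n(I2) = n(S2O3^2-)/2 = 2.36 × 10^-3 mol
From the 1:3 ratio, n(IO3^-) in the aliquot = 1/3 × 2.36 × 10^-3 = 7.88 × 10^-4 mol
[IO3^-] = 7.88 × 10^-4 / 0.0248 = 0.0318 mol/L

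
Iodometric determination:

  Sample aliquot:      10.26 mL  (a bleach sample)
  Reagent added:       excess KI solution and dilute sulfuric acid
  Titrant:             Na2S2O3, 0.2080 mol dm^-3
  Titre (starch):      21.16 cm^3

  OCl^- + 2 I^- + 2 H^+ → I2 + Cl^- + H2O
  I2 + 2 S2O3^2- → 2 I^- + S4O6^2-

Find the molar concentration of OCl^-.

n(S2O3^2-) = 0.02116 × 0.2080 = 4.401 × 10^-3 mol
n(I2) = n(S2O3^2-)/2 = 2.201 × 10^-3 mol
n(OCl^-) in the aliquot = 2.201 × 10^-3 mol (1:1 ratio)
[OCl^-] = 2.201 × 10^-3 / 0.01026 = 0.2145 mol/L

0.2145 mol/L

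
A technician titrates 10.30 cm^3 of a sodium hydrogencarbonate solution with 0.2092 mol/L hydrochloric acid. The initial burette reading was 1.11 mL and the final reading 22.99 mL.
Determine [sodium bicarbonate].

NaHCO3 + HCl → NaCl + H2O + CO2
n(HCl) = 0.02188 L × 0.2092 mol/L = 4.577 × 10^-3 mol
n(NaHCO3) = 4.577 × 10^-3 mol (1:1 mole ratio)
[NaHCO3] = 4.577 × 10^-3 mol / 0.01030 L = 0.4444 mol/L

0.4444 mol/L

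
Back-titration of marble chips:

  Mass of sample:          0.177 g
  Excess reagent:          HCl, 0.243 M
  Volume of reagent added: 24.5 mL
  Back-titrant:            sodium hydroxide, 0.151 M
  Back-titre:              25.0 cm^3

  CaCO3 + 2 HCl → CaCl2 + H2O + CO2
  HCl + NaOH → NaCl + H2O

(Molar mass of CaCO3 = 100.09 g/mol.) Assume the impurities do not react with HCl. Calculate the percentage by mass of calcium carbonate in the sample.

61.6 %

n(HCl) added = 0.0245 × 0.243 = 5.95 × 10^-3 mol
n(NaOH) used in back-titration = 0.0250 × 0.151 = 3.77 × 10^-3 mol
n(HCl) left over = 3.77 × 10^-3 mol (1:1 ratio)
n(HCl) consumed by analyte = 5.95 × 10^-3 − 3.77 × 10^-3 = 2.18 × 10^-3 mol
From the 1:2 ratio, n(CaCO3) = 1/2 × 2.18 × 10^-3 = 1.09 × 10^-3 mol
mass of CaCO3 = 1.09 × 10^-3 × 100.09 = 0.109 g
% CaCO3 = 0.109 / 0.177 × 100 = 61.6 %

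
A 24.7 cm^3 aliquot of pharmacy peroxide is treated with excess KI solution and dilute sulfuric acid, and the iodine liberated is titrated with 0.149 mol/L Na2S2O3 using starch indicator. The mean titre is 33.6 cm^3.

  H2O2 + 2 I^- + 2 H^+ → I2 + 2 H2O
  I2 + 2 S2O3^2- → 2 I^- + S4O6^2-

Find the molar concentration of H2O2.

0.101 mol/L

n(S2O3^2-) = 0.0336 × 0.149 = 5.01 × 10^-3 mol
n(I2) = n(S2O3^2-)/2 = 2.50 × 10^-3 mol
n(H2O2) in the aliquot = 2.50 × 10^-3 mol (1:1 ratio)
[H2O2] = 2.50 × 10^-3 / 0.0247 = 0.101 mol/L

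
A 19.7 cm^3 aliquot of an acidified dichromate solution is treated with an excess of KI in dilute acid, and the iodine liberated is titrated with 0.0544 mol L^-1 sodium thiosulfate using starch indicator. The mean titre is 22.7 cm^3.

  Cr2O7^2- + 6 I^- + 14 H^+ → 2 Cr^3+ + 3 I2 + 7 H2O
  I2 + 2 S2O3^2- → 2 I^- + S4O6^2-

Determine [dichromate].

n(S2O3^2-) = 0.0227 × 0.0544 = 1.23 × 10^-3 mol
n(I2) = n(S2O3^2-)/2 = 6.17 × 10^-4 mol
From the 1:3 ratio, n(Cr2O7^2-) in the aliquot = 1/3 × 6.17 × 10^-4 = 2.06 × 10^-4 mol
[Cr2O7^2-] = 2.06 × 10^-4 / 0.0197 = 0.0104 mol/L

0.0104 mol/L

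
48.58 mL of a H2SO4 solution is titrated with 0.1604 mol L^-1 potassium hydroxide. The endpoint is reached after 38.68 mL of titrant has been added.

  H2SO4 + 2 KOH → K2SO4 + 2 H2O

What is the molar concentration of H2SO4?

0.06386 mol/L

n(KOH) = 0.03868 L × 0.1604 mol/L = 6.204 × 10^-3 mol
From the 1:2 mole ratio, n(H2SO4) = 1/2 × 6.204 × 10^-3 = 3.102 × 10^-3 mol
[H2SO4] = 3.102 × 10^-3 mol / 0.04858 L = 0.06386 mol/L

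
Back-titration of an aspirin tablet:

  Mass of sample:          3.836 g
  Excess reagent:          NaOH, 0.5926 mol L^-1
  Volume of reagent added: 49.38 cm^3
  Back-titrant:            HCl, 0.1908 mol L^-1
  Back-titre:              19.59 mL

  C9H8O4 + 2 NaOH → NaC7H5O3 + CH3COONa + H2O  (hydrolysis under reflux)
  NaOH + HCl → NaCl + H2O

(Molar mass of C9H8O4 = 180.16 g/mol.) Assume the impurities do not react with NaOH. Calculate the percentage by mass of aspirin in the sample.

59.94 %

n(NaOH) added = 0.04938 × 0.5926 = 0.02926 mol
n(HCl) used in back-titration = 0.01959 × 0.1908 = 3.738 × 10^-3 mol
n(NaOH) left over = 3.738 × 10^-3 mol (1:1 ratio)
n(NaOH) consumed by analyte = 0.02926 − 3.738 × 10^-3 = 0.02552 mol
From the 1:2 ratio, n(C9H8O4) = 1/2 × 0.02552 = 0.01276 mol
mass of C9H8O4 = 0.01276 × 180.16 = 2.299 g
% C9H8O4 = 2.299 / 3.836 × 100 = 59.94 %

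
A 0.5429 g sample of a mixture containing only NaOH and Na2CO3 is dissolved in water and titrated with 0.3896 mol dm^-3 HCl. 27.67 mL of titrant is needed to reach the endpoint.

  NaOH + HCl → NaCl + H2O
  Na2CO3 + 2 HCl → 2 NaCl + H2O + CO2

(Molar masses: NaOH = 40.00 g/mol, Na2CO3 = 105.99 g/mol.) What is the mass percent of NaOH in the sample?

n(HCl) = 0.02767 × 0.3896 = 0.01078 mol
Let x = n(NaOH), y = n(Na2CO3).
Titrant: 1x + 2y = 0.01078;  mass: 40.00x + 105.99y = 0.5429
Solving, x = 2.185 × 10^-3 mol, y = 4.297 × 10^-3 mol
mass of NaOH = 2.185 × 10^-3 × 40.00 = 0.08741 g
% NaOH = 0.08741 / 0.5429 × 100 = 16.10 %

16.10 %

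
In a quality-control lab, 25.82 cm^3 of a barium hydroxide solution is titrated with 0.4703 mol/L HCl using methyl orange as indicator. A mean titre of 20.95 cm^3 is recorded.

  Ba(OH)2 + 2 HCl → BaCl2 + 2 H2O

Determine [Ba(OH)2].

0.1908 mol/L

n(HCl) = 0.02095 L × 0.4703 mol/L = 9.853 × 10^-3 mol
From the 1:2 mole ratio, n(Ba(OH)2) = 1/2 × 9.853 × 10^-3 = 4.926 × 10^-3 mol
[Ba(OH)2] = 4.926 × 10^-3 mol / 0.02582 L = 0.1908 mol/L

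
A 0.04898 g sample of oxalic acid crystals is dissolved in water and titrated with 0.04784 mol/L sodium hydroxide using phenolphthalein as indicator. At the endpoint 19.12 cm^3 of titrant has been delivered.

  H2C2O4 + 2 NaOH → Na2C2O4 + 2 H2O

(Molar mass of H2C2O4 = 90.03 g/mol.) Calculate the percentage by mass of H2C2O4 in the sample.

84.07 %

n(NaOH) = 0.01912 L × 0.04784 mol/L = 9.147 × 10^-4 mol
From the 1:2 ratio, n(H2C2O4) = 1/2 × 9.147 × 10^-4 = 4.574 × 10^-4 mol
mass of H2C2O4 = 4.574 × 10^-4 × 90.03 g/mol = 0.04118 g
% H2C2O4 = 0.04118 / 0.04898 × 100 = 84.07 %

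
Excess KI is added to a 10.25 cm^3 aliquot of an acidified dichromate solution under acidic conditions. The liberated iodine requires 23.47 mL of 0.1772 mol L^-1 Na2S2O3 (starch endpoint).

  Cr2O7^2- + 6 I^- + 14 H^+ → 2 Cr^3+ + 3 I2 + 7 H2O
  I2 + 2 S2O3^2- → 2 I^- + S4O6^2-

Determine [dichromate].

n(S2O3^2-) = 0.02347 × 0.1772 = 4.159 × 10^-3 mol
n(I2) = n(S2O3^2-)/2 = 2.079 × 10^-3 mol
From the 1:3 ratio, n(Cr2O7^2-) in the aliquot = 1/3 × 2.079 × 10^-3 = 6.931 × 10^-4 mol
[Cr2O7^2-] = 6.931 × 10^-4 / 0.01025 = 0.06762 mol/L

0.06762 mol/L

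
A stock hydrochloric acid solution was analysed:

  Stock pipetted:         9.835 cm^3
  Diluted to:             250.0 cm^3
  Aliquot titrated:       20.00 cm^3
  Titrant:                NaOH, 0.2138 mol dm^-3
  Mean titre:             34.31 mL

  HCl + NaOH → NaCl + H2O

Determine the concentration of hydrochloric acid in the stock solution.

n(NaOH) = 0.03431 × 0.2138 = 7.335 × 10^-3 mol
n(HCl) in the aliquot = 7.335 × 10^-3 mol (1:1 ratio)
[HCl]_dilute = 7.335 × 10^-3 / 0.02000 = 0.3668 mol/L
Dilution factor = 250.0 / 9.835 = 25.42
[HCl]_stock = 0.3668 × 25.42 = 9.323 mol/L

9.323 mol/L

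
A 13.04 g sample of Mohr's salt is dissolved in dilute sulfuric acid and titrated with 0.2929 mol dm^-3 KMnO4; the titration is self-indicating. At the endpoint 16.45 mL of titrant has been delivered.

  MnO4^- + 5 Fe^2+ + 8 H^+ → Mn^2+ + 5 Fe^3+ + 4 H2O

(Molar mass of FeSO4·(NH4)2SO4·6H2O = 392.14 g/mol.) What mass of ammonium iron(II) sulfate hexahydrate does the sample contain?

n(KMnO4) = 0.01645 L × 0.2929 mol/L = 4.818 × 10^-3 mol
From the 5:1 ratio, n(FeSO4·(NH4)2SO4·6H2O) = 5/1 × 4.818 × 10^-3 = 0.02409 mol
mass of FeSO4·(NH4)2SO4·6H2O = 0.02409 × 392.14 g/mol = 9.447 g

9.447 g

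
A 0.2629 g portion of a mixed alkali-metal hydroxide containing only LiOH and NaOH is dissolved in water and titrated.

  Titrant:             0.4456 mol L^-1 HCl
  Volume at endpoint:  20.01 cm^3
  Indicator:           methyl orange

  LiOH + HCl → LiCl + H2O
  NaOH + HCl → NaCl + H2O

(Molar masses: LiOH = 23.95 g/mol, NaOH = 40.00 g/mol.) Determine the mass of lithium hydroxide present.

0.1399 g

n(HCl) = 0.02001 × 0.4456 = 8.916 × 10^-3 mol
Let x = n(LiOH), y = n(NaOH).
Titrant: 1x + 1y = 8.916 × 10^-3;  mass: 23.95x + 40.00y = 0.2629
Solving, x = 5.842 × 10^-3 mol, y = 3.075 × 10^-3 mol
mass of LiOH = 5.842 × 10^-3 × 23.95 = 0.1399 g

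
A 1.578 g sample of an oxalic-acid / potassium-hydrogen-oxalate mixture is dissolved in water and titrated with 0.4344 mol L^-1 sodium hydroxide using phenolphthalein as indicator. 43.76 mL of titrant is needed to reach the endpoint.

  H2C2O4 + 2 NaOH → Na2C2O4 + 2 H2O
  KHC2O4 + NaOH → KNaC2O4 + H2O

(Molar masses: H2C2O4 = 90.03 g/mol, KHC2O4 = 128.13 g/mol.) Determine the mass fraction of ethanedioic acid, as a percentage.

29.44 %

n(NaOH) = 0.04376 × 0.4344 = 0.01901 mol
Let x = n(H2C2O4), y = n(KHC2O4).
Titrant: 2x + 1y = 0.01901;  mass: 90.03x + 128.13y = 1.578
Solving, x = 5.160 × 10^-3 mol, y = 8.690 × 10^-3 mol
mass of H2C2O4 = 5.160 × 10^-3 × 90.03 = 0.4645 g
% H2C2O4 = 0.4645 / 1.578 × 100 = 29.44 %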